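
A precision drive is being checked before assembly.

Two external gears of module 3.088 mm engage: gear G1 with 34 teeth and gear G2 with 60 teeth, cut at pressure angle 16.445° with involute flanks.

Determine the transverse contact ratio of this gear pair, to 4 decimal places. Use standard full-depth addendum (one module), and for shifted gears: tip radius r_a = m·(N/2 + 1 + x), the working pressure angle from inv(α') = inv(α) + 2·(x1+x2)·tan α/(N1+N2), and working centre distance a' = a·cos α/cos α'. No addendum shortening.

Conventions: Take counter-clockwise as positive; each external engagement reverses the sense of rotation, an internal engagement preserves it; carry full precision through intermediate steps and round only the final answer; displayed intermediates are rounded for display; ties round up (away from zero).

1.9445

recognized (one external pair, fixed centres): single-mesh tooth geometry, m = 3.088, N1 = 34, N2 = 60
base radii: r_b1 = 50.348490, r_b2 = 88.850276
tip radii: r_a1 = 55.584000, r_a2 = 95.728000
no profile shift: α' = α, a' = a
action lengths: √(r_a1²−r_b1²) = 23.550172, √(r_a2²−r_b2²) = 35.629740
base pitch p_b = π·m·cos α = 9.304379
CR = (23.550172 + 35.629740 − 145.136000·sin 16.44500°)/9.304379 = 1.944532
contact ratio ≈ 1.9445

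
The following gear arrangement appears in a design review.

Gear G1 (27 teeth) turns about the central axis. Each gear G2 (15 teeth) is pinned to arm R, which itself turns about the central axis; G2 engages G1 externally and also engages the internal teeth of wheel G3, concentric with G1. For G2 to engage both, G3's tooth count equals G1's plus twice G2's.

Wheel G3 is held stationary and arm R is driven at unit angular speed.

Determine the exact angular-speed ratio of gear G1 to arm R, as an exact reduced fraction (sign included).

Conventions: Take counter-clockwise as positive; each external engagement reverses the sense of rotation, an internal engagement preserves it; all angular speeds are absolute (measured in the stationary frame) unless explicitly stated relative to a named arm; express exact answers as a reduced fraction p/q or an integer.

planetary set (27T centre, 15T on arm, 57T internal) — Willis relation
ring teeth: 27 + 2·15 = 57
27(ω_sun−ω_arm) = −57(ω_ring−ω_arm),  ω_ring = 0, ω_arm = 1
ω_sun = 1 − (57/27)(0−1) = 28/9
ω_out/ω_in = 28/9

28/9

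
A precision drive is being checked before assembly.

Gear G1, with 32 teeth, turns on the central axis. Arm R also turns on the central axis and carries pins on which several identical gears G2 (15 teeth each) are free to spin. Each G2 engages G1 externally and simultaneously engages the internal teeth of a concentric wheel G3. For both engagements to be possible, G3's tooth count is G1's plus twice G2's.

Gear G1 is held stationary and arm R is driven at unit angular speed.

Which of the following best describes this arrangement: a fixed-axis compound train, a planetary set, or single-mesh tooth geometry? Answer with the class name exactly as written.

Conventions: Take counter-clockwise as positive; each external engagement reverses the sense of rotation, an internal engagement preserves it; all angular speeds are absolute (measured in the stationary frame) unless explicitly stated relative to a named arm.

planetary set

planetary set (32T centre, 15T on arm, 62T internal) — Willis relation
classification: planetary set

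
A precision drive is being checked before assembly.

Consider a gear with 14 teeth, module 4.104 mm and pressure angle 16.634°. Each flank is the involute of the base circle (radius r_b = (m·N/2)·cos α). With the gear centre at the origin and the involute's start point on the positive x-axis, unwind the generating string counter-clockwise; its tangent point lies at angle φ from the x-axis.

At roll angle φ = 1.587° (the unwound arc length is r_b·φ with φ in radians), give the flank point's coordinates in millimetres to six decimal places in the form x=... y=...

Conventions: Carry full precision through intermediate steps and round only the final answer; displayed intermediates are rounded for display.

recognized (one wheel, involute flank): single-mesh tooth geometry, m = 4.104, N = 14
pitch radius r_p = m·N/2 = 4.104·14/2 = 28.728000
base radius r_b = r_p·cos α = 28.728000·cos 16.634° = 27.525816
roll angle φ = 1.587° = 0.02769838 rad
x = r_b·(cos φ + φ·sin φ) = 27.536373
y = r_b·(sin φ − φ·cos φ) = 0.000195

x=27.536373 y=0.000195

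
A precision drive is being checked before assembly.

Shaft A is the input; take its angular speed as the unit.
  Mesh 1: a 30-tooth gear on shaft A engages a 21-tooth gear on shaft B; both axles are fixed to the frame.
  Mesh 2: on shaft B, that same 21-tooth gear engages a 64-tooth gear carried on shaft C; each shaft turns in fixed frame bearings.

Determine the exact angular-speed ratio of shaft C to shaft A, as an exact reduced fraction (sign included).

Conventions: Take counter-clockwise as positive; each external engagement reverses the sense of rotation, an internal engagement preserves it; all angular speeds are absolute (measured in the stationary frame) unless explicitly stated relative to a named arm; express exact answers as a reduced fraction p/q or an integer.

15/32

class = fixed-axis compound train [2 meshes; 2 ratios multiply, 2 sense flips]
mesh 1 [30T→21T]: running ratio 10/7, sense −
mesh 2 [21T→64T]: running ratio 15/32, sense +
ω_out/ω_in = 15/32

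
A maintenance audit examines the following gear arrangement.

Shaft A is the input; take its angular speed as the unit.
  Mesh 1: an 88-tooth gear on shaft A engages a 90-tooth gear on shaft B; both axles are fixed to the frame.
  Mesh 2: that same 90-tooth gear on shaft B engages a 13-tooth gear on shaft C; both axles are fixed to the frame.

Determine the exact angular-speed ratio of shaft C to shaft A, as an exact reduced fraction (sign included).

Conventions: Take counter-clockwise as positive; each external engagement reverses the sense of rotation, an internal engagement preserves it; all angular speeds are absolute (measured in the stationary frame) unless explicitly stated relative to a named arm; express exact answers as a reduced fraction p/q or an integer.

88/13

class = fixed-axis compound train [2 meshes; 2 ratios multiply, 2 sense flips]
mesh 1 [88T→90T]: running ratio 44/45, sense −
mesh 2 [90T→13T]: running ratio 88/13, sense +
ω_out/ω_in = 88/13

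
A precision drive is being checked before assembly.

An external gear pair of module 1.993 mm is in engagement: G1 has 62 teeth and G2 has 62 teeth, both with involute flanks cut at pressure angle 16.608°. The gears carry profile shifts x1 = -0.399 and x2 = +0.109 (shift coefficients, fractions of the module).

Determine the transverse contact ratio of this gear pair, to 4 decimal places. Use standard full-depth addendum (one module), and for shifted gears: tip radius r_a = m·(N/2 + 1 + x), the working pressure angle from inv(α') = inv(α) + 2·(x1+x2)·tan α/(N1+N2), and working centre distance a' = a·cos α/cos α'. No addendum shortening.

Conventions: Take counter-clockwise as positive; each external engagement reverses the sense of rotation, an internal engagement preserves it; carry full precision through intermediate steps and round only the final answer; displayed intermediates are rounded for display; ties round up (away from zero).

recognized (one external pair, fixed centres): single-mesh tooth geometry, m = 1.993, N1 = 62, N2 = 62
base radii: r_b1 = 59.205579, r_b2 = 59.205579
tip radii: r_a1 = 62.980793, r_a2 = 63.993237
inv(α') = inv(16.608°) + 2·(-0.399+0.109)·tan α/(62+62) = 0.00700560  ⇒  α' = 15.65269°
a' = a·cos α / cos α' = 123.5660·cos 16.608°/cos 15.65269° = 122.971575
action lengths: √(r_a1²−r_b1²) = 21.477424, √(r_a2²−r_b2²) = 24.286495
base pitch p_b = π·m·cos α = 5.999994
CR = (21.477424 + 24.286495 − 122.971575·sin 15.65269°)/5.999994 = 2.097589
contact ratio ≈ 2.0976

2.0976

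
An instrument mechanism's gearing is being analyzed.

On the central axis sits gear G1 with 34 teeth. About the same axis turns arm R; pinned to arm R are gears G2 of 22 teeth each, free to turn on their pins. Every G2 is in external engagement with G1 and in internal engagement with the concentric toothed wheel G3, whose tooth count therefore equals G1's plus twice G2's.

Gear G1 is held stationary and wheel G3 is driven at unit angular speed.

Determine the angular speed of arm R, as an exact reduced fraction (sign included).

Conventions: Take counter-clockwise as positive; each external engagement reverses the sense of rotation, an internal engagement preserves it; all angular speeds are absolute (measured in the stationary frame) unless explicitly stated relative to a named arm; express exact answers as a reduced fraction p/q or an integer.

39/56

topology: planetary set — G1 34T / G2 22T / G3 78T, arm = carrier (Willis)
ring teeth: 34 + 2·22 = 78
34(ω_sun−ω_arm) = −78(ω_ring−ω_arm),  ω_sun = 0, ω_ring = 1
34(0−ω_arm) = −78(1−ω_arm)  ⇒  112·ω_arm = 78  ⇒  ω_arm = 39/56
exact speed ratio = 39/56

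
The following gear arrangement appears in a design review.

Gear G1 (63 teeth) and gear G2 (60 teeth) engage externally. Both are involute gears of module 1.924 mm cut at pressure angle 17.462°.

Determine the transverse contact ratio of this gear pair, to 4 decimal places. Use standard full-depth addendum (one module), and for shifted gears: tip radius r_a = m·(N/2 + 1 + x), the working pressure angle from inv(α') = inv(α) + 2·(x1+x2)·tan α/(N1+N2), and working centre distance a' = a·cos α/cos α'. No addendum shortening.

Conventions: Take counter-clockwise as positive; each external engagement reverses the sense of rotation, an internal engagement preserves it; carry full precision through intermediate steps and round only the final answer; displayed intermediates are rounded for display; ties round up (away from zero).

recognized (one external pair, fixed centres): single-mesh tooth geometry, m = 1.924, N1 = 63, N2 = 60
base radii: r_b1 = 57.813044, r_b2 = 55.060042
tip radii: r_a1 = 62.530000, r_a2 = 59.644000
no profile shift: α' = α, a' = a
action lengths: √(r_a1²−r_b1²) = 23.825467, √(r_a2²−r_b2²) = 22.930297
base pitch p_b = π·m·cos α = 5.765874
CR = (23.825467 + 22.930297 − 118.326000·sin 17.46200°)/5.765874 = 1.951014
contact ratio ≈ 1.9510

1.9510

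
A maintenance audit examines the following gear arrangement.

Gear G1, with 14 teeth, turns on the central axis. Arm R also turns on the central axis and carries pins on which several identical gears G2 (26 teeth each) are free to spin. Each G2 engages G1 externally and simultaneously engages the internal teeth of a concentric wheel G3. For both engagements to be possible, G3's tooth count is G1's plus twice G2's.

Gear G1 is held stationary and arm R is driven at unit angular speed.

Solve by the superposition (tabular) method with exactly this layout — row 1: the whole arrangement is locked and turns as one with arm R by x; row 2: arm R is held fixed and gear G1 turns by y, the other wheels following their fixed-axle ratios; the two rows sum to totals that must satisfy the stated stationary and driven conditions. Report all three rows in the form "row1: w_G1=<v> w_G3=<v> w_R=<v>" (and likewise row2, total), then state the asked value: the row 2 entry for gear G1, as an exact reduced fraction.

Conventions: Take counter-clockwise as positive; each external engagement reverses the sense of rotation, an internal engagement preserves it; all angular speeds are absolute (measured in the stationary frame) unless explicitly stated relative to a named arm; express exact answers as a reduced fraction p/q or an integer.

planetary set (14T centre, 26T on arm, 66T internal) — Willis relation
row 1: whole set turns with the arm by x
superposition row 2 [arm held]: sun y, ring −(14/66)·y, arm 0
boundary: total ω_sun = x + y = 0 and total ω_arm = x = 1  ⇒  y = -1, x = 1
row 2 ring = −(14/66)·(-1) = 7/33
totals (row 1 + row 2): sun 1 + (-1) = 0, ring 1 + 7/33 = 40/33, arm 1 + 0 = 1
asked cell (row2, sun) = -1

row1: w_G1=1 w_G3=1 w_R=1
row2: w_G1=-1 w_G3=7/33 w_R=0
total: w_G1=0 w_G3=40/33 w_R=1
asked value: -1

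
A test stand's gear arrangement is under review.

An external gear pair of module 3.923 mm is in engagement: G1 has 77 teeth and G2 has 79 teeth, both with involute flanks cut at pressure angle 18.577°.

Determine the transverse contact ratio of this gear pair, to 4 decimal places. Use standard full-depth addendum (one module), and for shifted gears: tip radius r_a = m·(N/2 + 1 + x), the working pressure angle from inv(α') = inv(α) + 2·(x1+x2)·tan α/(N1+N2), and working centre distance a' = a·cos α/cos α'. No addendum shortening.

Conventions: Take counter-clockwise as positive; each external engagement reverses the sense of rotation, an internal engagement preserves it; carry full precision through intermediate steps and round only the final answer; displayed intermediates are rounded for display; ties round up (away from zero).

1.9153

topology: single-mesh involute geometry — m = 3.923, 77T/79T pair
base radii: r_b1 = 143.166003, r_b2 = 146.884600
tip radii: r_a1 = 154.958500, r_a2 = 158.881500
no profile shift: α' = α, a' = a
action lengths: √(r_a1²−r_b1²) = 59.292769, √(r_a2²−r_b2²) = 60.566041
base pitch p_b = π·m·cos α = 11.682318
CR = (59.292769 + 60.566041 − 305.994000·sin 18.57700°)/11.682318 = 1.915339
contact ratio ≈ 1.9153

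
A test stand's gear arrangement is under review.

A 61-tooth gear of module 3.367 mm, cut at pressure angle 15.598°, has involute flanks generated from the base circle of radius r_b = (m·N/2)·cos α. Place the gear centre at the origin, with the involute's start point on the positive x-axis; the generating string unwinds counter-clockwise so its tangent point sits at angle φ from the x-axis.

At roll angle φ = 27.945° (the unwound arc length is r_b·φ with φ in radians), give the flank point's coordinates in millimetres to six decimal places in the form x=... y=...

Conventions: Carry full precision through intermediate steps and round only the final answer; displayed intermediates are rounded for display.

recognized (one wheel, involute flank): single-mesh tooth geometry, m = 3.367, N = 61
pitch radius r_p = m·N/2 = 3.367·61/2 = 102.693500
base radius r_b = r_p·cos α = 102.693500·cos 15.598° = 98.911499
roll angle φ = 27.945° = 0.48773226 rad
x = r_b·(cos φ + φ·sin φ) = 109.985708
y = r_b·(sin φ − φ·cos φ) = 3.735111

x=109.985708 y=3.735111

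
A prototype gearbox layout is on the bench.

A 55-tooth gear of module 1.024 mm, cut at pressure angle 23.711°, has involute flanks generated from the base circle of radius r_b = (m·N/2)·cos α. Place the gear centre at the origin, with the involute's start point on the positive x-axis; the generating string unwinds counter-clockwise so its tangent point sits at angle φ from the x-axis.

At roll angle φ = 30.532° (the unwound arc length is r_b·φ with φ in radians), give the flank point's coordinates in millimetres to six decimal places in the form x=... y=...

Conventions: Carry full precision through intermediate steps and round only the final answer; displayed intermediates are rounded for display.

single-mesh involute tooth geometry (55T wheel at module 1.024)
pitch radius r_p = m·N/2 = 1.024·55/2 = 28.160000
base radius r_b = r_p·cos α = 28.160000·cos 23.711° = 25.782885
roll angle φ = 30.532° = 0.53288393 rad
x = r_b·(cos φ + φ·sin φ) = 29.187799
y = r_b·(sin φ − φ·cos φ) = 1.263936

x=29.187799 y=1.263936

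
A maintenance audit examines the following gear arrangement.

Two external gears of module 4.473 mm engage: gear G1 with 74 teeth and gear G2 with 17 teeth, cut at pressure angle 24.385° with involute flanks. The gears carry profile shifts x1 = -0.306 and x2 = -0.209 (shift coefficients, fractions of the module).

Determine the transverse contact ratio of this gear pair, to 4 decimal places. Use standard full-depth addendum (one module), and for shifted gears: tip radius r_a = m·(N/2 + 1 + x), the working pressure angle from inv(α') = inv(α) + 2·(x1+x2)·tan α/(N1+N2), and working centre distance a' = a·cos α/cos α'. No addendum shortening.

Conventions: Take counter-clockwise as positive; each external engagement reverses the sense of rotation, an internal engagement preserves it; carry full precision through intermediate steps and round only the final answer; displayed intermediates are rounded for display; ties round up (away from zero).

1.5949

recognized (one external pair, fixed centres): single-mesh tooth geometry, m = 4.473, N1 = 74, N2 = 17
base radii: r_b1 = 150.736950, r_b2 = 34.628759
tip radii: r_a1 = 168.605262, r_a2 = 41.558643
inv(α') = inv(24.385°) + 2·(-0.306-0.209)·tan α/(74+17) = 0.02257514  ⇒  α' = 22.84817°
a' = a·cos α / cos α' = 203.5215·cos 24.385°/cos 22.84817° = 201.148413
action lengths: √(r_a1²−r_b1²) = 75.538773, √(r_a2²−r_b2²) = 22.977595
base pitch p_b = π·m·cos α = 12.798759
CR = (75.538773 + 22.977595 − 201.148413·sin 22.84817°)/12.798759 = 1.594869
contact ratio ≈ 1.5949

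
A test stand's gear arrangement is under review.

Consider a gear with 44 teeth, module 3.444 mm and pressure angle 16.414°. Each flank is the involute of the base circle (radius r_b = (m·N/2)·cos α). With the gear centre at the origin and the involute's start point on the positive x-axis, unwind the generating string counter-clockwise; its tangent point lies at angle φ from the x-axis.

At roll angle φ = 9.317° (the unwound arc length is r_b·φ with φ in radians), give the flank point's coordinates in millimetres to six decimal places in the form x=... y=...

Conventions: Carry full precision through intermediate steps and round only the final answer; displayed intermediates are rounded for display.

class = single-mesh tooth geometry [base-circle involute, m = 3.444, 44T]
pitch radius r_p = m·N/2 = 3.444·44/2 = 75.768000
base radius r_b = r_p·cos α = 75.768000·cos 16.414° = 72.680072
roll angle φ = 9.317° = 0.16261233 rad
x = r_b·(cos φ + φ·sin φ) = 73.634660
y = r_b·(sin φ − φ·cos φ) = 0.103898

x=73.634660 y=0.103898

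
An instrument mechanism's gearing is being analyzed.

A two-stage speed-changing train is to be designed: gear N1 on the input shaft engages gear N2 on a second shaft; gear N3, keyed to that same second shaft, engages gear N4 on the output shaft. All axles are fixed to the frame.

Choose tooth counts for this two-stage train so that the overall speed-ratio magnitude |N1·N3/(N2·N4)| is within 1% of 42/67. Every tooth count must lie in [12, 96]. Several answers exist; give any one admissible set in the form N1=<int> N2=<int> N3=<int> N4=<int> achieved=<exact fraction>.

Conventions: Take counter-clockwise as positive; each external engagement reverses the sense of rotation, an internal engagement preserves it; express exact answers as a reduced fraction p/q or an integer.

2-stage fixed-axis compound train for ratio 42/67
target = 42/67 in lowest terms: an exact hit needs N1·N3 = k·42 and N2·N4 = k·67 for one integer k, every count in [12, 96]; additionally prefer no 1:1 stage (N1 ≠ N2, N3 ≠ N4)
k = 1…11: no 1:1-free in-range split of k·42 and k·67 into factor pairs; take k = 12
k = 12: N1·N3 = 504 = 12·42, N2·N4 = 804 = 67·12
achieved = 12·42/(67·12) = 42/67; |achieved − target| = 0 ≤ 21/3350 ✓

N1=12 N2=67 N3=42 N4=12 achieved=42/67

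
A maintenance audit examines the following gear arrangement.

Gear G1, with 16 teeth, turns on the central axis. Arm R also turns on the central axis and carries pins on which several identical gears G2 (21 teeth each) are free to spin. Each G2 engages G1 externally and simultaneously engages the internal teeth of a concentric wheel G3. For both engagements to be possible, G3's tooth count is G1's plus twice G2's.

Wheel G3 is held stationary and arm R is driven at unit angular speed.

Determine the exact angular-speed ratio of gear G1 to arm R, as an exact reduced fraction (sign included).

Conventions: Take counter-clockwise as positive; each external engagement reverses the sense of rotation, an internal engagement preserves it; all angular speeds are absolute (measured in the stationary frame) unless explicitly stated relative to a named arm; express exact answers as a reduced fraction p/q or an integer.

topology: planetary set — G1 16T / G2 21T / G3 58T, arm = carrier (Willis)
ring teeth: 16 + 2·21 = 58
16(ω_sun−ω_arm) = −58(ω_ring−ω_arm),  ω_ring = 0, ω_arm = 1
ω_sun = 1 − (58/16)(0−1) = 37/8
ω_out/ω_in = 37/8

37/8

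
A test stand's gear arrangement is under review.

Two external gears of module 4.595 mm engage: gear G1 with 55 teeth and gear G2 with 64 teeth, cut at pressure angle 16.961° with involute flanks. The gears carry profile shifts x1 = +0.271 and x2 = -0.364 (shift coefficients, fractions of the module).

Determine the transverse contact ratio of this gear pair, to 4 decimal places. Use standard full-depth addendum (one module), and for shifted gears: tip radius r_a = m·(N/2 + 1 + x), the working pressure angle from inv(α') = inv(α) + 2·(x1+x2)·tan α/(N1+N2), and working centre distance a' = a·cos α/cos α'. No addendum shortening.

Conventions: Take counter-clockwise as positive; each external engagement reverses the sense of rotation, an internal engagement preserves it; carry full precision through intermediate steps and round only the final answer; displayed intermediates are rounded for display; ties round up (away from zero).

single-mesh involute tooth geometry (55T engaging 64T at module 4.595)
base radii: r_b1 = 120.866179, r_b2 = 140.644281
tip radii: r_a1 = 132.202745, r_a2 = 149.962420
inv(α') = inv(16.961°) + 2·(+0.271-0.364)·tan α/(55+64) = 0.00848454  ⇒  α' = 16.66181°
a' = a·cos α / cos α' = 273.4025·cos 16.961°/cos 16.66181° = 272.971486
action lengths: √(r_a1²−r_b1²) = 53.562417, √(r_a2²−r_b2²) = 52.037617
base pitch p_b = π·m·cos α = 13.807720
CR = (53.562417 + 52.037617 − 272.971486·sin 16.66181°)/13.807720 = 1.979553
contact ratio ≈ 1.9796

1.9796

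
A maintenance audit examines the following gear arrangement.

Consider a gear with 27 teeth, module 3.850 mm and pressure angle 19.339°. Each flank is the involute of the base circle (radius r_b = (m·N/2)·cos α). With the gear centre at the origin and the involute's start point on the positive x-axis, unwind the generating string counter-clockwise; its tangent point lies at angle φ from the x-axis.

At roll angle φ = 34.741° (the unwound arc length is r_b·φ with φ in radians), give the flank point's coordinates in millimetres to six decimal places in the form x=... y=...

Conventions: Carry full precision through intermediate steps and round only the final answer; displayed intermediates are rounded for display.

class = single-mesh tooth geometry [base-circle involute, m = 3.850, 27T]
pitch radius r_p = m·N/2 = 3.850·27/2 = 51.975000
base radius r_b = r_p·cos α = 51.975000·cos 19.339° = 49.042350
roll angle φ = 34.741° = 0.60634484 rad
x = r_b·(cos φ + φ·sin φ) = 57.245801
y = r_b·(sin φ − φ·cos φ) = 3.512022

x=57.245801 y=3.512022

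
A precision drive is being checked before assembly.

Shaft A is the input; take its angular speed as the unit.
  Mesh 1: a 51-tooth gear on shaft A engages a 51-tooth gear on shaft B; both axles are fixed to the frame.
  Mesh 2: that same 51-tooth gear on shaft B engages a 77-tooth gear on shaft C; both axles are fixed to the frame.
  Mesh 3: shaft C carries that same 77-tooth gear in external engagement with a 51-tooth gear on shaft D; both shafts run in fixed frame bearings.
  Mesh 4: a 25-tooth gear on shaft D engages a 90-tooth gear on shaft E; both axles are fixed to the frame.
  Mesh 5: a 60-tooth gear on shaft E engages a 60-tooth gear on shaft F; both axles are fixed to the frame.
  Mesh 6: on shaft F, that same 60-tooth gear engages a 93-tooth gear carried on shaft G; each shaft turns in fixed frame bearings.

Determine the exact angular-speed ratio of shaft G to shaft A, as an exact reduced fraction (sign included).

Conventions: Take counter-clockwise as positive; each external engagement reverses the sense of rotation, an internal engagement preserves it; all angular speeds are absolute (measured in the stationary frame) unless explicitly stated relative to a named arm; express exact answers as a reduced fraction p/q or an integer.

50/279

class = fixed-axis compound train [6 meshes; 6 ratios multiply, 6 sense flips]
mesh 1 [51T→51T]: running ratio 1, sense −
mesh 2 [51T→77T]: running ratio 51/77, sense +
mesh 3 [77T→51T]: running ratio 1, sense −
mesh 4 [25T→90T]: running ratio 5/18, sense +
mesh 5 [60T→60T]: running ratio 5/18, sense −
mesh 6 [60T→93T]: running ratio 50/279, sense +
ω_out/ω_in = 50/279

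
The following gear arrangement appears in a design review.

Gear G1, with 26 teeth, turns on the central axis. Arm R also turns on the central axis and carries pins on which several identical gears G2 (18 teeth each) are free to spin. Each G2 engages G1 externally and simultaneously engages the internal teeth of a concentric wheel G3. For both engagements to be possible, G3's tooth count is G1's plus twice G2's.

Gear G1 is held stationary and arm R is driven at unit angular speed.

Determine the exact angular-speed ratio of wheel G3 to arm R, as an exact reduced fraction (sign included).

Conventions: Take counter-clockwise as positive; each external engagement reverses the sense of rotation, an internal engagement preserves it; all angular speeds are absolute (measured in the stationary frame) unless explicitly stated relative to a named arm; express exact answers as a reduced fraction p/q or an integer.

44/31

topology: planetary set — G1 26T / G2 18T / G3 62T, arm = carrier (Willis)
ring teeth: 26 + 2·18 = 62
26(ω_sun−ω_arm) = −62(ω_ring−ω_arm),  ω_sun = 0, ω_arm = 1
ω_ring = 1 − (26/62)(0−1) = 44/31
ω_out/ω_in = 44/31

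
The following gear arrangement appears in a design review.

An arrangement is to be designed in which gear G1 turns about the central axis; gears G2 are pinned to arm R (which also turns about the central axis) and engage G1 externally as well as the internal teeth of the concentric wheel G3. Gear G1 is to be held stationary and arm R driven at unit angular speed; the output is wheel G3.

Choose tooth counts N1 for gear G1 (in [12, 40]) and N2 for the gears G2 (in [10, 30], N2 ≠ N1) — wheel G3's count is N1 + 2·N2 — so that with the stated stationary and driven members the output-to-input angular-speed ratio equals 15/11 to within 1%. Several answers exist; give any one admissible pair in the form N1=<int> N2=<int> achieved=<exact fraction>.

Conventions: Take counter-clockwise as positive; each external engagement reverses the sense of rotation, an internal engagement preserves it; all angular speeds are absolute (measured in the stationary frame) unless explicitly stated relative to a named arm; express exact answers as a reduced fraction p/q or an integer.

N1=16 N2=14 achieved=15/11

design class (target 15/11): planetary set
Willis with ω_sun = 0: ω_ring/ω_arm = (N1+N3)/N3; set equal to 15/11  ⇒  N3/N1 = 1/(15/11 − 1) = 11/4
N3 = N1 + 2·N2  ⇒  N2/N1 = (N3/N1 − 1)/2 = (11/4 − 1)/2 = 7/8
smallest multiple with N1 ≥ 12 and N2 ≥ 10: k = 2  ⇒  N1 = 2·8 = 16, N2 = 2·7 = 14 (N1 ≤ 40, N2 ≤ 30, N2 ≠ N1 ✓), N3 = 16 + 2·14 = 44
check: (N1+N3)/N3 with N1 = 16, N3 = 44 gives 15/11; |achieved − target| = 0 ≤ 3/220 ✓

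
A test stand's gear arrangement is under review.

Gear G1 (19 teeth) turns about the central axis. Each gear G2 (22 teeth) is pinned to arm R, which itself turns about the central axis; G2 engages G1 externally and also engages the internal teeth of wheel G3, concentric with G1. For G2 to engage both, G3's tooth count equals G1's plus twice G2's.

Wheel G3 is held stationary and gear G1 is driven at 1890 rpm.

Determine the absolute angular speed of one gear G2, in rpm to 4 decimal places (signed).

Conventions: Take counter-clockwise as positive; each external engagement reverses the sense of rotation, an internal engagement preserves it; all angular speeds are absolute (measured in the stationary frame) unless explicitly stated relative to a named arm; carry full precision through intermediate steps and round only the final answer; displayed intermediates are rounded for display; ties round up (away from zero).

planetary set (19T centre, 22T on arm, 63T internal) — Willis relation
normalise by the input: solve with ω_sun = 1, then scale by 1890 rpm
ring teeth: 19 + 2·22 = 63
19(ω_sun−ω_arm) = −63(ω_ring−ω_arm),  ω_ring = 0, ω_sun = 1
19(1−ω_arm) = −63(0−ω_arm)  ⇒  82·ω_arm = 19  ⇒  ω_arm = 19/82
sun–planet mesh: 19·(1−19/82) = −22·(ω_p−ω_arm)  ⇒  ω_p−ω_arm = -1197/1804
ω_p = 19/82 − 1197/1804 = -19/44
scale: ω_p = -19/44 × 1890 rpm = -816.1364 rpm

-816.1364 rpm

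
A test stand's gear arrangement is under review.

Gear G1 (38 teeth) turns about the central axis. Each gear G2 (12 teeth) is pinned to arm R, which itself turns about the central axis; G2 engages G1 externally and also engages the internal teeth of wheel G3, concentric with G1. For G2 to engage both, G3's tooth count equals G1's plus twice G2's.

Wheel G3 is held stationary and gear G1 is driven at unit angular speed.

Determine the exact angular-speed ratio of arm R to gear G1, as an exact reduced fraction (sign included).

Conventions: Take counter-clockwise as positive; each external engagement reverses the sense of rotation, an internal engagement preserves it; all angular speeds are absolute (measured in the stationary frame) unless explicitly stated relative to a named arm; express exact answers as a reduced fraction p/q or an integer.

class = planetary set [G3 = 38+2·12 = 62; Willis about the carrier]
ring teeth: 38 + 2·12 = 62
38(ω_sun−ω_arm) = −62(ω_ring−ω_arm),  ω_ring = 0, ω_sun = 1
38(1−ω_arm) = −62(0−ω_arm)  ⇒  100·ω_arm = 38  ⇒  ω_arm = 19/50
ω_out/ω_in = 19/50

19/50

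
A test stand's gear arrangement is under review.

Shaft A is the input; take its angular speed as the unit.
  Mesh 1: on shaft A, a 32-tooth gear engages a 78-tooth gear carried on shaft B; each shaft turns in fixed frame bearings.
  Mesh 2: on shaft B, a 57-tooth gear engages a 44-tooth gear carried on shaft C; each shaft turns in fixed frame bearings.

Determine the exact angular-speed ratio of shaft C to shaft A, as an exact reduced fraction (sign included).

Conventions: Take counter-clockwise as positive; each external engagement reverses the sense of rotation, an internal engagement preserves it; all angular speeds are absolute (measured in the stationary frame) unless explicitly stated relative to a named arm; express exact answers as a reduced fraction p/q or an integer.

class = fixed-axis compound train [2 meshes; 2 ratios multiply, 2 sense flips]
mesh 1 [32T→78T]: running ratio 16/39, sense −
mesh 2 [57T→44T]: running ratio 76/143, sense +
ω_out/ω_in = 76/143

76/143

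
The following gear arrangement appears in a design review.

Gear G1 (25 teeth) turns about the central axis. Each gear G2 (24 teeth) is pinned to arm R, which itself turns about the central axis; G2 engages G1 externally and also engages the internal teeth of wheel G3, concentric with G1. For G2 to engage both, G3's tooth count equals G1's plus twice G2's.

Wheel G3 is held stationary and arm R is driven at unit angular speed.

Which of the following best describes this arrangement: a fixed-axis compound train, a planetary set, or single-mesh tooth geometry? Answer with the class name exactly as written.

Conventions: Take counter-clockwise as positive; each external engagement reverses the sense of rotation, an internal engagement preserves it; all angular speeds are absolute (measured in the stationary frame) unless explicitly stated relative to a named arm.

planetary set

planetary set (25T centre, 24T on arm, 73T internal) — Willis relation
classification: planetary set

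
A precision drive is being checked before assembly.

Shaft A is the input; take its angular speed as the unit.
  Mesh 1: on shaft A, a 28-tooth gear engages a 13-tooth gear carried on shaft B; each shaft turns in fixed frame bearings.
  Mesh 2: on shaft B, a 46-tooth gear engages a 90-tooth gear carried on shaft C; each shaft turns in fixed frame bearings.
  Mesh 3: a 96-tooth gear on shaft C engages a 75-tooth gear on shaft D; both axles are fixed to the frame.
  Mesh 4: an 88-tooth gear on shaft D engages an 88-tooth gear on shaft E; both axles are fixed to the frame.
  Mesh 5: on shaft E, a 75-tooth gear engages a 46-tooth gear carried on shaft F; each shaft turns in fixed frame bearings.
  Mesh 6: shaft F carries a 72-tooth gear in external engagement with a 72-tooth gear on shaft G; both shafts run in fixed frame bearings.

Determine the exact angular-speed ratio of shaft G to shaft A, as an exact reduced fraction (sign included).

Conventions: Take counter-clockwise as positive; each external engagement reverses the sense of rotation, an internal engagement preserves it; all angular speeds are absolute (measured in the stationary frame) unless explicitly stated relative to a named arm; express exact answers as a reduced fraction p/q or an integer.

448/195

class = fixed-axis compound train [6 meshes; 6 ratios multiply, 6 sense flips]
mesh 1 [28T→13T]: running ratio 28/13, sense −
mesh 2 [46T→90T]: running ratio 644/585, sense +
mesh 3 [96T→75T]: running ratio 20608/14625, sense −
mesh 4 [88T→88T]: running ratio 20608/14625, sense +
mesh 5 [75T→46T]: running ratio 448/195, sense −
mesh 6 [72T→72T]: running ratio 448/195, sense +
ω_out/ω_in = 448/195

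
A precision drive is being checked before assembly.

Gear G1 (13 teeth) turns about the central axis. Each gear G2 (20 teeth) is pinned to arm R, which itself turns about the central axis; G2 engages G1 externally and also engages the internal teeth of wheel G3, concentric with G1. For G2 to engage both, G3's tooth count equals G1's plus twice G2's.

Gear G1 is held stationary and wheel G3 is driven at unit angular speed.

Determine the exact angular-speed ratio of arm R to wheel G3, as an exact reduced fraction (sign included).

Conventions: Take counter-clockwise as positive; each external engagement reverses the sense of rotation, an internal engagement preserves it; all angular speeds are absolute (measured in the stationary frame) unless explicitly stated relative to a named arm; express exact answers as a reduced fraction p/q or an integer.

recognized (axles ride arm R): planetary set, 13/20/53 teeth
ring teeth: 13 + 2·20 = 53
13(ω_sun−ω_arm) = −53(ω_ring−ω_arm),  ω_sun = 0, ω_ring = 1
13(0−ω_arm) = −53(1−ω_arm)  ⇒  66·ω_arm = 53  ⇒  ω_arm = 53/66
ω_out/ω_in = 53/66

53/66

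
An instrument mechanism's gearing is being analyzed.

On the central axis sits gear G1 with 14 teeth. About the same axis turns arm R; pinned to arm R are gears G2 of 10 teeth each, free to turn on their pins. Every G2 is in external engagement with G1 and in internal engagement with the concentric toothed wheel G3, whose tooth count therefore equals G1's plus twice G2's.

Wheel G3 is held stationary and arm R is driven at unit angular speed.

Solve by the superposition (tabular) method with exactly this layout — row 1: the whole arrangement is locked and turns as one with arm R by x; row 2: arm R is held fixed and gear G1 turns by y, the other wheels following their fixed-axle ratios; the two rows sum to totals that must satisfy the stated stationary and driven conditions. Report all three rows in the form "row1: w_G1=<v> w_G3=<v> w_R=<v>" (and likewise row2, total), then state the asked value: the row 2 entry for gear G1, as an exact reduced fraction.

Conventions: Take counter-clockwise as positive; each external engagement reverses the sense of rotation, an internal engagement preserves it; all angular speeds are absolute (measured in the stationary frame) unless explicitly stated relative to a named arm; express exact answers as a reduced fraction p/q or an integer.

topology: planetary set — G1 14T / G2 10T / G3 34T, arm = carrier (Willis)
row 1 — lock + rotate with arm: ω_sun = ω_ring = ω_arm = x
superposition row 2 [arm held]: sun y, ring −(14/34)·y, arm 0
boundary: total ω_ring = x − (14/34)·y = 0 and total ω_arm = x = 1  ⇒  y = 17/7, x = 1
row 2 ring = −(14/34)·17/7 = -1
totals (row 1 + row 2): sun 1 + 17/7 = 24/7, ring 1 + (-1) = 0, arm 1 + 0 = 1
asked cell (row2, sun) = 17/7

row1: w_G1=1 w_G3=1 w_R=1
row2: w_G1=17/7 w_G3=-1 w_R=0
total: w_G1=24/7 w_G3=0 w_R=1
asked value: 17/7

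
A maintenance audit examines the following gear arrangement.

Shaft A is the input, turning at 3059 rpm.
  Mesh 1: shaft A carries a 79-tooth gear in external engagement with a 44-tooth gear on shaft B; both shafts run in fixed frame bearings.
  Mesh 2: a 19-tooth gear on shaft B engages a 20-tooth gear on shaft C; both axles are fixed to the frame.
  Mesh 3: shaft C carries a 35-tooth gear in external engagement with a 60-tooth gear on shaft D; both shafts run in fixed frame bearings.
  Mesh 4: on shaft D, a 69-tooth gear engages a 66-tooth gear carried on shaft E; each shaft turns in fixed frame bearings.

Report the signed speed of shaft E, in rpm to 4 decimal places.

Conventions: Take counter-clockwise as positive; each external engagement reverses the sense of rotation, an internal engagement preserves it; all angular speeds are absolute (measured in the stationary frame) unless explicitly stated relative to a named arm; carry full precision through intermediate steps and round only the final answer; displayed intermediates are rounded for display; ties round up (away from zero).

+3181.9947 rpm

4-mesh fixed-axis compound train (all bearings frame-fixed)
mesh 1 [79T→44T]: ω = 3059.0000×79/44 = 5492.2955 rpm, sense flips to −
mesh 2 [19T→20T]: ω = 5492.2955×19/20 = 5217.6807 rpm, sense flips to +
mesh 3 [35T→60T]: ω = 5217.6807×35/60 = 3043.6471 rpm, sense flips to −
mesh 4 [69T→66T]: ω = 3043.6471×69/66 = 3181.9947 rpm, sense flips to +
signed output speed = +3181.9947 rpm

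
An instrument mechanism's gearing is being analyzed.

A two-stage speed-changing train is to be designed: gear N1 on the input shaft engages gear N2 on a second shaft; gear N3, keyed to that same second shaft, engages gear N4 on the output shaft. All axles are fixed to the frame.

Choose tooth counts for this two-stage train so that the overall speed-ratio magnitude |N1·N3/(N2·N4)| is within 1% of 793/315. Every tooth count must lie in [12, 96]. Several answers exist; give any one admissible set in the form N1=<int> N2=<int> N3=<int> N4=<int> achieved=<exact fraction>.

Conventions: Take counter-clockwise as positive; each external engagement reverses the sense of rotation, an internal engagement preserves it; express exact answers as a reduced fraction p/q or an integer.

topology: fixed-axis compound train — 2 stages, target 793/315
target = 793/315 in lowest terms: an exact hit needs N1·N3 = k·793 and N2·N4 = k·315 for one integer k, every count in [12, 96]; additionally prefer no 1:1 stage (N1 ≠ N2, N3 ≠ N4)
k = 1: N1·N3 = 793 = 13·61, N2·N4 = 315 = 15·21
achieved = 13·61/(15·21) = 793/315; |achieved − target| = 0 ≤ 793/31500 ✓

N1=13 N2=15 N3=61 N4=21 achieved=793/315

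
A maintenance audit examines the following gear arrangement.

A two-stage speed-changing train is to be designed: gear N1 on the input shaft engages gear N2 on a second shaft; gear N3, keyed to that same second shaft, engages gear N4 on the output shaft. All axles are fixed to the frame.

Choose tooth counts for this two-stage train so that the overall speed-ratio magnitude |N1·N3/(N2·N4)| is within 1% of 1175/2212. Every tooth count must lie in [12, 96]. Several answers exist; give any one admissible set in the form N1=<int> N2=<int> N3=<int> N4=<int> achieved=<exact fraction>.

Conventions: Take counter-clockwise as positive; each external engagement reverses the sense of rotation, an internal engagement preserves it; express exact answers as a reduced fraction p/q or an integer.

class = fixed-axis compound train [2-stage, 1175/2212 wanted]
target = 1175/2212 in lowest terms: an exact hit needs N1·N3 = k·1175 and N2·N4 = k·2212 for one integer k, every count in [12, 96]; additionally prefer no 1:1 stage (N1 ≠ N2, N3 ≠ N4)
k = 1: N1·N3 = 1175 = 25·47, N2·N4 = 2212 = 28·79
achieved = 25·47/(28·79) = 1175/2212; |achieved − target| = 0 ≤ 47/8848 ✓

N1=25 N2=28 N3=47 N4=79 achieved=1175/2212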